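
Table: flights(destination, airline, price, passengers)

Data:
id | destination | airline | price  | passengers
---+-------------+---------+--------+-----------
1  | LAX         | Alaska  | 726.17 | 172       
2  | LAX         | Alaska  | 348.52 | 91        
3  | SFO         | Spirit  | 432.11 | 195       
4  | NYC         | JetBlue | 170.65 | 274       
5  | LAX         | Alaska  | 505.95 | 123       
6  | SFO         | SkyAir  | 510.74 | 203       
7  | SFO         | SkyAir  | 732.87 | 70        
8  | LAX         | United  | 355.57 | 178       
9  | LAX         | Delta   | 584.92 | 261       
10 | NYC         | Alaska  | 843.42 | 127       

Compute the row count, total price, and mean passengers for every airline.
SELECT airline,
       COUNT(*) as cnt,
       SUM(price) as total_price,
       AVG(passengers) as avg_passengers
FROM flights
GROUP BY airline

Result:
  Alaska: 4 records, 2424.06 total price, 128.25 avg passengers
  Delta: 1 records, 584.92 total price, 261.00 avg passengers
  JetBlue: 1 records, 170.65 total price, 274.00 avg passengers
  SkyAir: 2 records, 1243.61 total price, 136.50 avg passengers
  Spirit: 1 records, 432.11 total price, 195.00 avg passengers
  United: 1 records, 355.57 total price, 178.00 avg passengers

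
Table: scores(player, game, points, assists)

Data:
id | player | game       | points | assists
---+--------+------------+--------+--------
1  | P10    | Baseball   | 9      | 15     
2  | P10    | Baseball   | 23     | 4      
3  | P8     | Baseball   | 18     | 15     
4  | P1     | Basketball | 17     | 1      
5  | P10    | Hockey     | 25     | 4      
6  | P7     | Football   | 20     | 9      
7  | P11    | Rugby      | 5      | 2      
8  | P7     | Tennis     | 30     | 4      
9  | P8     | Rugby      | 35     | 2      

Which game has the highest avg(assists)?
SELECT game, AVG(assists) as val
FROM scores
GROUP BY game
ORDER BY val DESC
LIMIT 1

Result: Baseball with avg(assists) = 11.33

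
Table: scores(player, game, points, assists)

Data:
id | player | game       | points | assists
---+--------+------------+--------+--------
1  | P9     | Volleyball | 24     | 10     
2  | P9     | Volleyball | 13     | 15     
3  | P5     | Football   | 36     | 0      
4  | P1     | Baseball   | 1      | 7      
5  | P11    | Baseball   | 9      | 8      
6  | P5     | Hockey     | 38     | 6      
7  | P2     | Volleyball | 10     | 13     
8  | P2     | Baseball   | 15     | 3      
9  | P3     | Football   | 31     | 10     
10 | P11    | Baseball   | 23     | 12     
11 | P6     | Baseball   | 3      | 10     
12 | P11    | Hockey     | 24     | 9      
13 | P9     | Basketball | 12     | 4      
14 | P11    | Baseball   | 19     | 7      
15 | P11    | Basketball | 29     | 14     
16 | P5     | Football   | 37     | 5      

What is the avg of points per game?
SELECT game, AVG(points) as result
FROM scores
GROUP BY game

Result:
  Baseball: 11.67
  Basketball: 20.50
  Football: 34.67
  Hockey: 31.00
  Volleyball: 15.67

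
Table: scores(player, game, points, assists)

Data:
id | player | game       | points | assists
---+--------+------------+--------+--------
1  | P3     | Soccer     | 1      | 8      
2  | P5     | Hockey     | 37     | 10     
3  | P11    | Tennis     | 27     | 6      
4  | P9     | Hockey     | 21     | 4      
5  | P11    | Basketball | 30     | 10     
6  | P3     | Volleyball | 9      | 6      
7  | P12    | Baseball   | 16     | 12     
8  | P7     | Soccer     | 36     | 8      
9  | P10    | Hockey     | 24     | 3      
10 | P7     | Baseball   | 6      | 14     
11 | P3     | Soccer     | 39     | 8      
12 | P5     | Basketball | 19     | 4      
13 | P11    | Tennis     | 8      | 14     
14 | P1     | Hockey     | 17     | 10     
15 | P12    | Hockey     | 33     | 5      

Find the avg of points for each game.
SELECT game, AVG(points) as result
FROM scores
GROUP BY game

Result:
  Baseball: 11.00
  Basketball: 24.50
  Hockey: 26.40
  Soccer: 25.33
  Tennis: 17.50
  Volleyball: 9.00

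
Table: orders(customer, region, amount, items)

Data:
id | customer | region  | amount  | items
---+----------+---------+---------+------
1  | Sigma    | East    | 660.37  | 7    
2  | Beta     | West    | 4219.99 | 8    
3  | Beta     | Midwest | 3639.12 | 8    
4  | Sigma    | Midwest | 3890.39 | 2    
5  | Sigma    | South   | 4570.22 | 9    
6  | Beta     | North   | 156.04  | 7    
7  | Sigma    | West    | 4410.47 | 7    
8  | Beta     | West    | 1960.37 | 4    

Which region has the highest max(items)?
SELECT region, MAX(items) as val
FROM orders
GROUP BY region
ORDER BY val DESC
LIMIT 1

Result: South with max(items) = 9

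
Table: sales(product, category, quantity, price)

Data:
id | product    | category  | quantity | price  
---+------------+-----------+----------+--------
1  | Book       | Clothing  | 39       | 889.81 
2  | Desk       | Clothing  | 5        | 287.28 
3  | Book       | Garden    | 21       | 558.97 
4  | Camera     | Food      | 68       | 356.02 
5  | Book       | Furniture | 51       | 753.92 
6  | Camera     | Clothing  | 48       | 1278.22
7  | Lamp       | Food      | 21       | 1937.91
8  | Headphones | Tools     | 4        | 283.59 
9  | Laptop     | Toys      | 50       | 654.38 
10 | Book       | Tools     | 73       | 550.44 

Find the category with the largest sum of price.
SELECT category, SUM(price) as val
FROM sales
GROUP BY category
ORDER BY val DESC
LIMIT 1

Result: Clothing with sum(price) = 2455.31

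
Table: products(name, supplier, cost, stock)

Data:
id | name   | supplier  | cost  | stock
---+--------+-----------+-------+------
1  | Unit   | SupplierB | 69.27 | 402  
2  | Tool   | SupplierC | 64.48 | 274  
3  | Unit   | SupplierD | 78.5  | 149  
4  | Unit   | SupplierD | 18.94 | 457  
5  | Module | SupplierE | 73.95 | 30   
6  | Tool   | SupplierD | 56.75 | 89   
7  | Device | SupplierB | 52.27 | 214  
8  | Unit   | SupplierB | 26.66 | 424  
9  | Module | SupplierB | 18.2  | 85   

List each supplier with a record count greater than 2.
SELECT supplier, COUNT(*) as cnt
FROM products
GROUP BY supplier
HAVING COUNT(*) > 2

Result:
  SupplierB: 4
  SupplierD: 3

Note: HAVING filters groups after aggregation, WHERE filters rows before.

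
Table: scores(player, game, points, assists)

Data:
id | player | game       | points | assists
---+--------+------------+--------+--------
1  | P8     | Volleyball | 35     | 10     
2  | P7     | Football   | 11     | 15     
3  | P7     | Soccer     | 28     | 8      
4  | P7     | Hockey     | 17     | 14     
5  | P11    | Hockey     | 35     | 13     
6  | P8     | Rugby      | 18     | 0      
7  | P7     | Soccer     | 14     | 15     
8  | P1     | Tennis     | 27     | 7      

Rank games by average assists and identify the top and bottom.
SELECT game, AVG(assists)
FROM scores
GROUP BY game
ORDER BY AVG(assists)

All groups:
  Rugby: 0.00
  Tennis: 7.00
  Volleyball: 10.00
  Soccer: 11.50
  Hockey: 13.50
  Football: 15.00

Highest: Football (15.00)
Lowest: Rugby (0.00)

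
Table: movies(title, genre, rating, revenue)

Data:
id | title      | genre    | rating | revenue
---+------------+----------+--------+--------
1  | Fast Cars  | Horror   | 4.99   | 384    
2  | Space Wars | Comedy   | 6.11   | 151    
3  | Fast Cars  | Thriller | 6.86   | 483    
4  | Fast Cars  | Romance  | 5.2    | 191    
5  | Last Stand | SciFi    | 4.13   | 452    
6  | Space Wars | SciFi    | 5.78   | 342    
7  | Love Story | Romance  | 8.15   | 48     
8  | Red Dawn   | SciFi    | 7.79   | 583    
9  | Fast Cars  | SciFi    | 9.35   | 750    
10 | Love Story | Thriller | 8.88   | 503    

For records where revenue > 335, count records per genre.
SELECT genre, COUNT(*)
FROM movies
WHERE revenue > 335
GROUP BY genre

Note: WHERE filters rows before grouping.

Result:
  Horror: 1
  SciFi: 4
  Thriller: 2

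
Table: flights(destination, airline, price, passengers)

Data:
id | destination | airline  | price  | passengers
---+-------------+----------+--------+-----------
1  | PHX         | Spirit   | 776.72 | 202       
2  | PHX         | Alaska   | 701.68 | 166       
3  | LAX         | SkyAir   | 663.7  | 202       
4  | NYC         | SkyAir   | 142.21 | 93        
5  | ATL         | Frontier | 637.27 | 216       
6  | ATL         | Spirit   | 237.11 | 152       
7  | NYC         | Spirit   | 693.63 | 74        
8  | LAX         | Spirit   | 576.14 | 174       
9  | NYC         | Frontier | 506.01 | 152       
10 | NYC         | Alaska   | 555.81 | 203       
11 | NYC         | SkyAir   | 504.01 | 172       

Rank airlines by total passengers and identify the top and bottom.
SELECT airline, SUM(passengers)
FROM flights
GROUP BY airline
ORDER BY SUM(passengers)

All groups:
  Frontier: 368
  Alaska: 369
  SkyAir: 467
  Spirit: 602

Highest: Spirit (602)
Lowest: Frontier (368)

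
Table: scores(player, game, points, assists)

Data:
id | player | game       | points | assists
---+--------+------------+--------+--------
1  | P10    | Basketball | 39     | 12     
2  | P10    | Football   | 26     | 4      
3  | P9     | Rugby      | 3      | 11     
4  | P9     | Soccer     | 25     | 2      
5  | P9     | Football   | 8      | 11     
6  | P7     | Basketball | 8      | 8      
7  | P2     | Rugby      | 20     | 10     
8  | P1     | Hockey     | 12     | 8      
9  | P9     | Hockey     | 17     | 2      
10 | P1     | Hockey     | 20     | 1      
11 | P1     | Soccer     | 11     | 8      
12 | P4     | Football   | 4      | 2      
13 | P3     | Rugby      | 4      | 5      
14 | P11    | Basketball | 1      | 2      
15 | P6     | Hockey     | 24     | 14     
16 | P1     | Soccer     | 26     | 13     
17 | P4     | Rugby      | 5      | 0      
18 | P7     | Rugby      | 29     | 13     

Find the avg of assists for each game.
SELECT game, AVG(assists) as result
FROM scores
GROUP BY game

Result:
  Basketball: 7.33
  Football: 5.67
  Hockey: 6.25
  Rugby: 7.80
  Soccer: 7.67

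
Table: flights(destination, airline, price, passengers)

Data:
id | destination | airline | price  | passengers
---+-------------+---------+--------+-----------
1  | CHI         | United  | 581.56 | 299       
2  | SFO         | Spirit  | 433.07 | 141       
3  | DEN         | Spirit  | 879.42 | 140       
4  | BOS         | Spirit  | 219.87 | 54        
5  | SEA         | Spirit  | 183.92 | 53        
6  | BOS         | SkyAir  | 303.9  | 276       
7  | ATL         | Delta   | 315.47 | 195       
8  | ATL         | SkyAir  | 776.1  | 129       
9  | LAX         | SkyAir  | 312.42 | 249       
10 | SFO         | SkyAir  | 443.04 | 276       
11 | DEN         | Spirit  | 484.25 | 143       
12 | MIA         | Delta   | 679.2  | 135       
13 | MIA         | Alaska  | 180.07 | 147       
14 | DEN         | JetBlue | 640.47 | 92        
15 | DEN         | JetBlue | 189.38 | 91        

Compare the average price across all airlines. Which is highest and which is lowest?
SELECT airline, AVG(price)
FROM flights
GROUP BY airline
ORDER BY AVG(price)

All groups:
  Alaska: 180.07
  JetBlue: 414.93
  Spirit: 440.11
  SkyAir: 458.87
  Delta: 497.34
  United: 581.56

Highest: United (581.56)
Lowest: Alaska (180.07)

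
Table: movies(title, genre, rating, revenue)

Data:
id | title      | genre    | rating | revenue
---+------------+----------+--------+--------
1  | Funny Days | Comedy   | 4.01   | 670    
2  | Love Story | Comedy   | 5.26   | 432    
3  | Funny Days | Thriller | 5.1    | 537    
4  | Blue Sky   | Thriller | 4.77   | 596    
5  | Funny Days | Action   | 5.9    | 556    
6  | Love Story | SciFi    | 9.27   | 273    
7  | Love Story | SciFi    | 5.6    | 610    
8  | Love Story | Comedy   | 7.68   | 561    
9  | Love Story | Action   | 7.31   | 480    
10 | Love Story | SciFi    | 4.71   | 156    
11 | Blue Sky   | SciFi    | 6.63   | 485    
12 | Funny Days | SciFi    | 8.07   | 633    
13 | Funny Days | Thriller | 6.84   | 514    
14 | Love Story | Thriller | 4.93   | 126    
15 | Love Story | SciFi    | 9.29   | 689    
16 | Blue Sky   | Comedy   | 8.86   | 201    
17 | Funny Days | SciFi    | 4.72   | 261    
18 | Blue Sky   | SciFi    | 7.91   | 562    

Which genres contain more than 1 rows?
SELECT genre, COUNT(*) as cnt
FROM movies
GROUP BY genre
HAVING COUNT(*) > 1

Result:
  Action: 2
  Comedy: 4
  SciFi: 8
  Thriller: 4

Note: HAVING filters groups after aggregation, WHERE filters rows before.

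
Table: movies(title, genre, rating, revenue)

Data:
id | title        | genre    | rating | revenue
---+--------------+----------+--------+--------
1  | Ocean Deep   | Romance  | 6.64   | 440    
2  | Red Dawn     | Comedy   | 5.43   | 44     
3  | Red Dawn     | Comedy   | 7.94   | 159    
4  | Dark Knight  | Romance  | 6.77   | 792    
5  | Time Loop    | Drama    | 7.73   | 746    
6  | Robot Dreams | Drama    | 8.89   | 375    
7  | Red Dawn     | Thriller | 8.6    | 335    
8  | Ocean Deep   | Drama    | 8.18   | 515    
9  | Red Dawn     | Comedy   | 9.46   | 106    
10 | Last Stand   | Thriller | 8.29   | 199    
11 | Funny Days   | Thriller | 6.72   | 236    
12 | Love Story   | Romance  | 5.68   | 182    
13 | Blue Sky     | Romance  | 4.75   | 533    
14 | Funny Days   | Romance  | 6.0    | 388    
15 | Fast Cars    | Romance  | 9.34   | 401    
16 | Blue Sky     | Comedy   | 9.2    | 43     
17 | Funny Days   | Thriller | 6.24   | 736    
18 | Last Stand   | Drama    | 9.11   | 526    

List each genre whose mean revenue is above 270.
SELECT genre, AVG(revenue)
FROM movies
GROUP BY genre
HAVING AVG(revenue) > 270

Result:
  Drama: avg=540.50
  Romance: avg=456.00
  Thriller: avg=376.50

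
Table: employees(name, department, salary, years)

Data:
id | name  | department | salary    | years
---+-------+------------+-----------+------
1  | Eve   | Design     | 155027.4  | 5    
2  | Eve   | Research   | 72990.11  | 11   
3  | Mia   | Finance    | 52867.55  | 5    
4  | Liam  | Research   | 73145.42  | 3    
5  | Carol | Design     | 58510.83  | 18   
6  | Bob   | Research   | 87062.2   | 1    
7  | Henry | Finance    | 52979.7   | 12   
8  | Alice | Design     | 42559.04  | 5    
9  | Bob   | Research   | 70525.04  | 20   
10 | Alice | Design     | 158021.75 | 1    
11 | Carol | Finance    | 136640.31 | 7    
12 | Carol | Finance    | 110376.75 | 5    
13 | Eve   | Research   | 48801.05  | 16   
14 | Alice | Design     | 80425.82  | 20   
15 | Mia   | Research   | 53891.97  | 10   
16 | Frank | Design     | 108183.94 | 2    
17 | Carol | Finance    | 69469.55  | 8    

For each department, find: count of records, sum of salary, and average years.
SELECT department,
       COUNT(*) as cnt,
       SUM(salary) as total_salary,
       AVG(years) as avg_years
FROM employees
GROUP BY department

Result:
  Design: 6 records, 602728.78 total salary, 8.50 avg years
  Finance: 5 records, 422333.86 total salary, 7.40 avg years
  Research: 6 records, 406415.79 total salary, 10.17 avg years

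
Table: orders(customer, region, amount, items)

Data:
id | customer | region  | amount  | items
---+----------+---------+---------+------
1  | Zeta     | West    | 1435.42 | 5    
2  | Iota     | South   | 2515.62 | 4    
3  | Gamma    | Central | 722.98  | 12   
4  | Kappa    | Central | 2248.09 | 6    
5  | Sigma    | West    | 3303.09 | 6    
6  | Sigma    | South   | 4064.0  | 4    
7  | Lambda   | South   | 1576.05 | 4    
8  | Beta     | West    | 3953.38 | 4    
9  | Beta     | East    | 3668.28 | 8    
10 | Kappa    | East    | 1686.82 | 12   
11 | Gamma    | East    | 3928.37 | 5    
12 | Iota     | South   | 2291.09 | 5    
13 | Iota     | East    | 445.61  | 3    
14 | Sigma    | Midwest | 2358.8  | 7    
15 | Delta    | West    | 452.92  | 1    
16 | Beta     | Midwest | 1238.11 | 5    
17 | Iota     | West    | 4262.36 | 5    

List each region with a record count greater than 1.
SELECT region, COUNT(*) as cnt
FROM orders
GROUP BY region
HAVING COUNT(*) > 1

Result:
  Central: 2
  East: 4
  Midwest: 2
  South: 4
  West: 5

Note: HAVING filters groups after aggregation, WHERE filters rows before.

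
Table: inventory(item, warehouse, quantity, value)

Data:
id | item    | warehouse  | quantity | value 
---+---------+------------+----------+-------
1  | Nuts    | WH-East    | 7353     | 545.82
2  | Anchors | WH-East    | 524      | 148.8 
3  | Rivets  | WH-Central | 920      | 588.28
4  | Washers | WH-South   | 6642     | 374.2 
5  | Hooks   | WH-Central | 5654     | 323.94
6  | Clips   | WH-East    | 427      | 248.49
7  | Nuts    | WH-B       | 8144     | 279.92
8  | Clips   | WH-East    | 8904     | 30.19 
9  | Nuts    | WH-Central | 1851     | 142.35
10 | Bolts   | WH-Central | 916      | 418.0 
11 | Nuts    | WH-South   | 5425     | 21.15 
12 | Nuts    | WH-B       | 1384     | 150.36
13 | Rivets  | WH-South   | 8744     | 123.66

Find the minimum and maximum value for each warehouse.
SELECT warehouse, MIN(value), MAX(value)
FROM inventory
GROUP BY warehouse

Result:
  WH-B: min=150.36, max=279.92
  WH-Central: min=142.35, max=588.28
  WH-East: min=30.19, max=545.82
  WH-South: min=21.15, max=374.20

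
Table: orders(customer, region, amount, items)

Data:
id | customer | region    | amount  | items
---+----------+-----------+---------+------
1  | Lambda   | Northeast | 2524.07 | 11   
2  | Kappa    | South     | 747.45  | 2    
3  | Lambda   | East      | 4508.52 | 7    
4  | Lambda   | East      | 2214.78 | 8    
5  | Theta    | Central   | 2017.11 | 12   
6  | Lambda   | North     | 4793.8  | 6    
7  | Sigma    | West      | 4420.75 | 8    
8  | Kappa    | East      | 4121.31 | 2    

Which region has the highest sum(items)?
SELECT region, SUM(items) as val
FROM orders
GROUP BY region
ORDER BY val DESC
LIMIT 1

Result: East with sum(items) = 17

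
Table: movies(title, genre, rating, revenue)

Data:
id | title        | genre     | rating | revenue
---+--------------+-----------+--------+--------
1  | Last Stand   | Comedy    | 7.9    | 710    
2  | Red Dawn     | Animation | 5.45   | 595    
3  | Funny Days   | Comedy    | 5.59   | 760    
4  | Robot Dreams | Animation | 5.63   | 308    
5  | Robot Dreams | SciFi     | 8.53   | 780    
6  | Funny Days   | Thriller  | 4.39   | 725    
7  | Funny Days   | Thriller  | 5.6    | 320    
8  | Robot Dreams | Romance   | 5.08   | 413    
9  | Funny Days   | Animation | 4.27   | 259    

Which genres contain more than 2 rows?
SELECT genre, COUNT(*) as cnt
FROM movies
GROUP BY genre
HAVING COUNT(*) > 2

Result:
  Animation: 3

Note: HAVING filters groups after aggregation, WHERE filters rows before.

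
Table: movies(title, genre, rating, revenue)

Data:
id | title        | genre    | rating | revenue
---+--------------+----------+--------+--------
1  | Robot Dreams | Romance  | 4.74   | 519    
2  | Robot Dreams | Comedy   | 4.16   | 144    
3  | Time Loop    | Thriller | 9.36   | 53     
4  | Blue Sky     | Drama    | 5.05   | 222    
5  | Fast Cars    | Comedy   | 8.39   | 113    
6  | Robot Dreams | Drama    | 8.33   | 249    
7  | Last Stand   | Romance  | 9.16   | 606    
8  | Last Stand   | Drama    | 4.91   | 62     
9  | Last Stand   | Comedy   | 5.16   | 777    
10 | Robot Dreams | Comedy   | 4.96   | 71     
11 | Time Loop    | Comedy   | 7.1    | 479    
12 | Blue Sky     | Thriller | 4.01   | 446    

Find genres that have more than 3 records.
SELECT genre, COUNT(*) as cnt
FROM movies
GROUP BY genre
HAVING COUNT(*) > 3

Result:
  Comedy: 5

Note: HAVING filters groups after aggregation, WHERE filters rows before.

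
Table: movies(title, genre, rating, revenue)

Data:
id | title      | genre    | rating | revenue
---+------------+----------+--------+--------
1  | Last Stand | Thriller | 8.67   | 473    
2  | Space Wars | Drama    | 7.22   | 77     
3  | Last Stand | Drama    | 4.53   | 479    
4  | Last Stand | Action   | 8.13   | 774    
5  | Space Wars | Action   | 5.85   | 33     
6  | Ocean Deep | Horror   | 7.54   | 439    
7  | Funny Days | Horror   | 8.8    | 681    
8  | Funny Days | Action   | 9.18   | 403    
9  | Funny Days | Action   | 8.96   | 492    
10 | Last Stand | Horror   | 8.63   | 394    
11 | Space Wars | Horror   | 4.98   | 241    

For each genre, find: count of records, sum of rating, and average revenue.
SELECT genre,
       COUNT(*) as cnt,
       SUM(rating) as total_rating,
       AVG(revenue) as avg_revenue
FROM movies
GROUP BY genre

Result:
  Action: 4 records, 32.12 total rating, 425.50 avg revenue
  Drama: 2 records, 11.75 total rating, 278.00 avg revenue
  Horror: 4 records, 29.95 total rating, 438.75 avg revenue
  Thriller: 1 records, 8.67 total rating, 473.00 avg revenue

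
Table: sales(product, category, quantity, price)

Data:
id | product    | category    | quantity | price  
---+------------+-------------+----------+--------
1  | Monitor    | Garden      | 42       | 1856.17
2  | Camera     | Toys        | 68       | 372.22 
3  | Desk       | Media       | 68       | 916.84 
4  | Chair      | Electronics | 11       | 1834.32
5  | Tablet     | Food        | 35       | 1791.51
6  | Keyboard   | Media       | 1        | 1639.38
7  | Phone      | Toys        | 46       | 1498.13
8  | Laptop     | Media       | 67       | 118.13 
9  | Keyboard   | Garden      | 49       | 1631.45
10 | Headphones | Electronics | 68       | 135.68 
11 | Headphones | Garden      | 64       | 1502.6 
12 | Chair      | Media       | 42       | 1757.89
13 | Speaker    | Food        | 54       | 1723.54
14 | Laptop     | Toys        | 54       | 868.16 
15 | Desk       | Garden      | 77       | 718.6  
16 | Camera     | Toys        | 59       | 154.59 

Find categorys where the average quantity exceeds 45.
SELECT category, AVG(quantity)
FROM sales
GROUP BY category
HAVING AVG(quantity) > 45

Result:
  Garden: avg=58.00
  Toys: avg=56.75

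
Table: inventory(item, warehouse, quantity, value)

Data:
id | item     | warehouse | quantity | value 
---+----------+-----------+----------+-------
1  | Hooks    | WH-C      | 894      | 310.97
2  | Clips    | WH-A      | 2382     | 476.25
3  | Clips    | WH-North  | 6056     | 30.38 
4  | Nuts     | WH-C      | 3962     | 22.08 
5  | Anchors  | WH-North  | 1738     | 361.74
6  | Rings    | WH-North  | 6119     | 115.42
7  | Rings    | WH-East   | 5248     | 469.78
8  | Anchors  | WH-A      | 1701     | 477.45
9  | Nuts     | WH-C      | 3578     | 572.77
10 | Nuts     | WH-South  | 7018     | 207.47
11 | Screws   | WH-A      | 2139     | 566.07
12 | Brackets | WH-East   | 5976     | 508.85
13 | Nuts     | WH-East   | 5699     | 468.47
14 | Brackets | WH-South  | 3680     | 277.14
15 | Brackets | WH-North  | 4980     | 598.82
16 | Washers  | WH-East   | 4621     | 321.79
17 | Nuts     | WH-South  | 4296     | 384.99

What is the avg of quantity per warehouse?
SELECT warehouse, AVG(quantity) as result
FROM inventory
GROUP BY warehouse

Result:
  WH-A: 2074.00
  WH-C: 2811.33
  WH-East: 5386.00
  WH-North: 4723.25
  WH-South: 4998.00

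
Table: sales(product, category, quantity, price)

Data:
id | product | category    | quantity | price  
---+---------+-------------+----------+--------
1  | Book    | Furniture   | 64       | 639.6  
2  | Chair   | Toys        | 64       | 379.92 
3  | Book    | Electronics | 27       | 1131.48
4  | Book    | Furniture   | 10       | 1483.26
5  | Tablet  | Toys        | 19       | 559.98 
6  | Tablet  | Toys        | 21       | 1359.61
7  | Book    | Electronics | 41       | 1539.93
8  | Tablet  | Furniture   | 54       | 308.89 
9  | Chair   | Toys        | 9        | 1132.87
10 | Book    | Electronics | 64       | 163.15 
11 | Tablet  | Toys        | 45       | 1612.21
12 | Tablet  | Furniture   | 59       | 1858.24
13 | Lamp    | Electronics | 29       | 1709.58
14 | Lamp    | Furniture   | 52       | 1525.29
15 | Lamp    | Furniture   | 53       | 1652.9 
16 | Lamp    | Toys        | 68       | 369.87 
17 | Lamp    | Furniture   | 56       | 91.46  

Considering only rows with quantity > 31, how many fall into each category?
SELECT category, COUNT(*)
FROM sales
WHERE quantity > 31
GROUP BY category

Note: WHERE filters rows before grouping.

Result:
  Electronics: 2
  Furniture: 6
  Toys: 3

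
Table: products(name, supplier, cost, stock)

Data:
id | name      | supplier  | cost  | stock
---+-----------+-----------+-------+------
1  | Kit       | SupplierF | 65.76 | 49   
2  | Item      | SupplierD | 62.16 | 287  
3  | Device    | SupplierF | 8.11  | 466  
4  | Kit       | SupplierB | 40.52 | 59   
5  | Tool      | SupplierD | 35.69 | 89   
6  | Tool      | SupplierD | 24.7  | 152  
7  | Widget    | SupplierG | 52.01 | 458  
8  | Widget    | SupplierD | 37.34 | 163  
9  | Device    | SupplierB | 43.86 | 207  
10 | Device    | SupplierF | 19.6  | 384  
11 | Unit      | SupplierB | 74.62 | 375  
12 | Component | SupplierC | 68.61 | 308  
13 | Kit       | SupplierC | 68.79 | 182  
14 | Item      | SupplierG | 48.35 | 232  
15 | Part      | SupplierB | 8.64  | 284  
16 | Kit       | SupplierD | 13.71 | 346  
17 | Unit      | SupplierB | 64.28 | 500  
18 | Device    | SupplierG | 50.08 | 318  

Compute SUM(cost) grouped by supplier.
SELECT supplier, SUM(cost) as result
FROM products
GROUP BY supplier

Result:
  SupplierB: 231.92
  SupplierC: 137.40
  SupplierD: 173.60
  SupplierF: 93.47
  SupplierG: 150.44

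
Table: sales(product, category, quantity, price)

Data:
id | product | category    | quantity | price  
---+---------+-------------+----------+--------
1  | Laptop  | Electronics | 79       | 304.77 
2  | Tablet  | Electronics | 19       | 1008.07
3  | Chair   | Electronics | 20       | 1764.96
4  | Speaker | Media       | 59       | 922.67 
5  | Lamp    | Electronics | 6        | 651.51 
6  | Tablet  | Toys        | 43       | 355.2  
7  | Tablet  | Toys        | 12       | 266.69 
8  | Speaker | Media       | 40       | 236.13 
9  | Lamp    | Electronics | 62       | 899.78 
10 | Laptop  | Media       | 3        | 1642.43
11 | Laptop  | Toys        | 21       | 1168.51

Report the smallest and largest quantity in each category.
SELECT category, MIN(quantity), MAX(quantity)
FROM sales
GROUP BY category

Result:
  Electronics: min=6, max=79
  Media: min=3, max=59
  Toys: min=12, max=43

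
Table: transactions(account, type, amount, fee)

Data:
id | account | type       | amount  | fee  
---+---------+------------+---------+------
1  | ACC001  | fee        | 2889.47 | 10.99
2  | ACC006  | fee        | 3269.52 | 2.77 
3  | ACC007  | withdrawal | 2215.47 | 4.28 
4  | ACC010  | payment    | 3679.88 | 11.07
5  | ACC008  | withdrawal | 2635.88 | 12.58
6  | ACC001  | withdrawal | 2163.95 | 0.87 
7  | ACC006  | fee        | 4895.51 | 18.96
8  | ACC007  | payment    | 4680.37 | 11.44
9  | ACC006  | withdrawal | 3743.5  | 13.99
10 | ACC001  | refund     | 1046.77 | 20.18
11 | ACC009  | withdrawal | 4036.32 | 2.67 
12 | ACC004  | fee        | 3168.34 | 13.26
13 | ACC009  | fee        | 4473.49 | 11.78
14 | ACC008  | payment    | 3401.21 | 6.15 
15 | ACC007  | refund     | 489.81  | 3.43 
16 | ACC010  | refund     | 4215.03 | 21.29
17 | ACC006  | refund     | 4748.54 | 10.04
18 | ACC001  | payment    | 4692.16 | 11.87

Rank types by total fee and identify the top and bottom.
SELECT type, SUM(fee)
FROM transactions
GROUP BY type
ORDER BY SUM(fee)

All groups:
  withdrawal: 34.39
  payment: 40.53
  refund: 54.94
  fee: 57.76

Highest: fee (57.76)
Lowest: withdrawal (34.39)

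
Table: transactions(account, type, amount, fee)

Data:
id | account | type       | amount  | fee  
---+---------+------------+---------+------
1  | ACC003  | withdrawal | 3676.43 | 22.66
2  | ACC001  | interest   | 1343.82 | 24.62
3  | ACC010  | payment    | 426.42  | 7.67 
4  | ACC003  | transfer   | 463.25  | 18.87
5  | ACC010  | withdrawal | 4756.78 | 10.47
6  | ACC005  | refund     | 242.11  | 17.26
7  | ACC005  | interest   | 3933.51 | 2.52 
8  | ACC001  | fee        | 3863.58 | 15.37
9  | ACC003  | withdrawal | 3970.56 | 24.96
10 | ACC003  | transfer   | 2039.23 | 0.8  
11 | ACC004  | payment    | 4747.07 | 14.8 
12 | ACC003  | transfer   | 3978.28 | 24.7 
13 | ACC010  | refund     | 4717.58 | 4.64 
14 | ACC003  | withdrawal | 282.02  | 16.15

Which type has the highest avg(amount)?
SELECT type, AVG(amount) as val
FROM transactions
GROUP BY type
ORDER BY val DESC
LIMIT 1

Result: fee with avg(amount) = 3863.58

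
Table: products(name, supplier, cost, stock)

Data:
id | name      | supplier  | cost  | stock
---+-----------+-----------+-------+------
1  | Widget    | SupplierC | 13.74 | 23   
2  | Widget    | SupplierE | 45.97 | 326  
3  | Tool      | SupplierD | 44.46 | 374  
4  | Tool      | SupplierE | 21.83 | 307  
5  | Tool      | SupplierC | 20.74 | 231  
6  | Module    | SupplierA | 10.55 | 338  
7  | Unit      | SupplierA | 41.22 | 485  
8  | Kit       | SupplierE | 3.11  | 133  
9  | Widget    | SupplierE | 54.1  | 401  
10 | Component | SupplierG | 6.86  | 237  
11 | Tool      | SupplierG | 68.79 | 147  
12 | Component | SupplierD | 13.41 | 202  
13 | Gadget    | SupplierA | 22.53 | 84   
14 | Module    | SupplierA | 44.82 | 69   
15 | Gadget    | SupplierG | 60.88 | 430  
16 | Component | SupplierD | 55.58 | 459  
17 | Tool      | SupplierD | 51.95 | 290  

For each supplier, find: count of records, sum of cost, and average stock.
SELECT supplier,
       COUNT(*) as cnt,
       SUM(cost) as total_cost,
       AVG(stock) as avg_stock
FROM products
GROUP BY supplier

Result:
  SupplierA: 4 records, 119.12 total cost, 244.00 avg stock
  SupplierC: 2 records, 34.48 total cost, 127.00 avg stock
  SupplierD: 4 records, 165.40 total cost, 331.25 avg stock
  SupplierE: 4 records, 125.01 total cost, 291.75 avg stock
  SupplierG: 3 records, 136.53 total cost, 271.33 avg stock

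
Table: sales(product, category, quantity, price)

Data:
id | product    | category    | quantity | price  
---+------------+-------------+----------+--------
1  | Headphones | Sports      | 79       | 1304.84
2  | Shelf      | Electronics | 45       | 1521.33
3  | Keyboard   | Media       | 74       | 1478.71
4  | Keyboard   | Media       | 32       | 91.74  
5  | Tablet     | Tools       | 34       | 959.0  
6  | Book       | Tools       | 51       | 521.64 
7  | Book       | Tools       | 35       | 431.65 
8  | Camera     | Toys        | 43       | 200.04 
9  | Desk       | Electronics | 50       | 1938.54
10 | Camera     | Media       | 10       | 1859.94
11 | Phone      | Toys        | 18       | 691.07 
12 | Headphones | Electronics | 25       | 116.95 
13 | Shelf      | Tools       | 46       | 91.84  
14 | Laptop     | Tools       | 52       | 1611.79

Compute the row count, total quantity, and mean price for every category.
SELECT category,
       COUNT(*) as cnt,
       SUM(quantity) as total_quantity,
       AVG(price) as avg_price
FROM sales
GROUP BY category

Result:
  Electronics: 3 records, 120 total quantity, 1192.27 avg price
  Media: 3 records, 116 total quantity, 1143.46 avg price
  Sports: 1 records, 79 total quantity, 1304.84 avg price
  Tools: 5 records, 218 total quantity, 723.18 avg price
  Toys: 2 records, 61 total quantity, 445.56 avg price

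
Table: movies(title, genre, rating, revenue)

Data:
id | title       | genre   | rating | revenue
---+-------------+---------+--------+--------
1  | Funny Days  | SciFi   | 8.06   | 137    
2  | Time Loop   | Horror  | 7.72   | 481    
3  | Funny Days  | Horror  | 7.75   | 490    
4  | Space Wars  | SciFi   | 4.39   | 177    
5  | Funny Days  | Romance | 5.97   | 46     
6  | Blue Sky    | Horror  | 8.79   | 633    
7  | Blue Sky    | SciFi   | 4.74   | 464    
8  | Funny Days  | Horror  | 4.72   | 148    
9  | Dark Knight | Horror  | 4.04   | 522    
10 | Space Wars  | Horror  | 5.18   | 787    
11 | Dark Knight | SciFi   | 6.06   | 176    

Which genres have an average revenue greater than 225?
SELECT genre, AVG(revenue)
FROM movies
GROUP BY genre
HAVING AVG(revenue) > 225

Result:
  Horror: avg=510.17
  SciFi: avg=238.50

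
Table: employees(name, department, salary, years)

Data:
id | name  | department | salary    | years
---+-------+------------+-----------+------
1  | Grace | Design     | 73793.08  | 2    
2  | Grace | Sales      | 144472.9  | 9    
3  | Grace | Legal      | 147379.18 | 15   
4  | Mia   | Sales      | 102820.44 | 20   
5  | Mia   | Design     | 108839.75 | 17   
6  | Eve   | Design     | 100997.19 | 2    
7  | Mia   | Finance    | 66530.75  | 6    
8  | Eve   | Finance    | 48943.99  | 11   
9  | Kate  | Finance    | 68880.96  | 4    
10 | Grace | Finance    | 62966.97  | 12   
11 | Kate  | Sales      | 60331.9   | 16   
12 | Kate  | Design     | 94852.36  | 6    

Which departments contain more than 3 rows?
SELECT department, COUNT(*) as cnt
FROM employees
GROUP BY department
HAVING COUNT(*) > 3

Result:
  Design: 4
  Finance: 4

Note: HAVING filters groups after aggregation, WHERE filters rows before.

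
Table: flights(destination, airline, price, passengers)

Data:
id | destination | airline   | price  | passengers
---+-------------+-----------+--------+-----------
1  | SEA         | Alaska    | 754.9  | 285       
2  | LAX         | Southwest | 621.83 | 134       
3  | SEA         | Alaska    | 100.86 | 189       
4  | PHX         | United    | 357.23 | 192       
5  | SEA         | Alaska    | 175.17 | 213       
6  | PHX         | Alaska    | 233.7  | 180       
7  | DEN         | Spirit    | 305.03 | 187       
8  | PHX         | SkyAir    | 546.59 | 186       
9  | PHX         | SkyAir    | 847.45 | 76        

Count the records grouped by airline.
SELECT airline, COUNT(*) as count
FROM flights
GROUP BY airline

Result:
  Alaska: 4
  SkyAir: 2
  Southwest: 1
  Spirit: 1
  United: 1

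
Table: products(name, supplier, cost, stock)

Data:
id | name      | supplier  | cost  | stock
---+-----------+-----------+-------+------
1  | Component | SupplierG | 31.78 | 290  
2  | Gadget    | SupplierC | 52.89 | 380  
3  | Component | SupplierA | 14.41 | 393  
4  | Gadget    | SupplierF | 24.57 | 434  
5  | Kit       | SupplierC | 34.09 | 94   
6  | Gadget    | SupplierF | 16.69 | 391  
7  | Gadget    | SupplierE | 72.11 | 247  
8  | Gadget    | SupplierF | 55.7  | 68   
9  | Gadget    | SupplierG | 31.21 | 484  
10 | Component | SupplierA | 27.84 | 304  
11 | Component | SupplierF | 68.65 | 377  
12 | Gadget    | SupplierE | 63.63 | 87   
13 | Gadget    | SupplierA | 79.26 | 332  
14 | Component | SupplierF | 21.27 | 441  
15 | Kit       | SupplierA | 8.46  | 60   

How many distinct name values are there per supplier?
SELECT supplier, COUNT(DISTINCT name)
FROM products
GROUP BY supplier

Result:
  SupplierA: 3 distinct
  SupplierC: 2 distinct
  SupplierE: 1 distinct
  SupplierF: 2 distinct
  SupplierG: 2 distinct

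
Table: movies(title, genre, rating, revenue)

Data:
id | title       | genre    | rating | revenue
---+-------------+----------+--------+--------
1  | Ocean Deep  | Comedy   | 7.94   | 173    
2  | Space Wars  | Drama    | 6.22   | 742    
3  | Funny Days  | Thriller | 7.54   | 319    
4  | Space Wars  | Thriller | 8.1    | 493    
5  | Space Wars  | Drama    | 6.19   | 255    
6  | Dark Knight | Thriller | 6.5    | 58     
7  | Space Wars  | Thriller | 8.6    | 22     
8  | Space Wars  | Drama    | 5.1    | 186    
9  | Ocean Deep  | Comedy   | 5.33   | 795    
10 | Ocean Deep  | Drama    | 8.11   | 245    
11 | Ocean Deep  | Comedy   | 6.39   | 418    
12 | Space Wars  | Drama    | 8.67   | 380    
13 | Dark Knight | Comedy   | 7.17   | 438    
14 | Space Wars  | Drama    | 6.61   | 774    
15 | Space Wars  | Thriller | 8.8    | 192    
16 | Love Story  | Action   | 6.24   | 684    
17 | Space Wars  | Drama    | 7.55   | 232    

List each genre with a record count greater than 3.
SELECT genre, COUNT(*) as cnt
FROM movies
GROUP BY genre
HAVING COUNT(*) > 3

Result:
  Comedy: 4
  Drama: 7
  Thriller: 5

Note: HAVING filters groups after aggregation, WHERE filters rows before.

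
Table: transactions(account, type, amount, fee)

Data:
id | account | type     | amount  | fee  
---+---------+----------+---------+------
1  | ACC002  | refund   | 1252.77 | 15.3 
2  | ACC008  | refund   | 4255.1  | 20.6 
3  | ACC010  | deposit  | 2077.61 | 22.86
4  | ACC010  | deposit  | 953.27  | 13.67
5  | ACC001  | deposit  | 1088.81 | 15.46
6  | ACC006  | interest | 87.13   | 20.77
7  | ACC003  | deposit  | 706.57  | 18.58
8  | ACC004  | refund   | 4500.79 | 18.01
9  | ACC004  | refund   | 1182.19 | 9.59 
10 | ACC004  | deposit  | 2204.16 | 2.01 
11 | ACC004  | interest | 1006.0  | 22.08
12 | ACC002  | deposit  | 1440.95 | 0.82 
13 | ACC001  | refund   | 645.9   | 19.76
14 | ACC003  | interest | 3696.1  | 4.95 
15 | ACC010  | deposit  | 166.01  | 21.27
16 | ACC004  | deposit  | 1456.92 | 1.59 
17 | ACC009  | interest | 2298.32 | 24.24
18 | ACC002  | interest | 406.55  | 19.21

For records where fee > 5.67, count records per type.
SELECT type, COUNT(*)
FROM transactions
WHERE fee > 5.67
GROUP BY type

Note: WHERE filters rows before grouping.

Result:
  deposit: 5
  interest: 4
  refund: 5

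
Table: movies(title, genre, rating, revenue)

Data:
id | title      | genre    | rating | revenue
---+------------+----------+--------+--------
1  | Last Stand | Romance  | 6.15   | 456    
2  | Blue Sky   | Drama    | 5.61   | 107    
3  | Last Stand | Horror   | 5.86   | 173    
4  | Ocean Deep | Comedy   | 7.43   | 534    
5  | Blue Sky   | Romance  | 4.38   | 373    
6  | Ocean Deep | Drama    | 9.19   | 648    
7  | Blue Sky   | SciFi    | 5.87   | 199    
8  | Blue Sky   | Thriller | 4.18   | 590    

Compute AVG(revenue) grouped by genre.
SELECT genre, AVG(revenue) as result
FROM movies
GROUP BY genre

Result:
  Comedy: 534.00
  Drama: 377.50
  Horror: 173.00
  Romance: 414.50
  SciFi: 199.00
  Thriller: 590.00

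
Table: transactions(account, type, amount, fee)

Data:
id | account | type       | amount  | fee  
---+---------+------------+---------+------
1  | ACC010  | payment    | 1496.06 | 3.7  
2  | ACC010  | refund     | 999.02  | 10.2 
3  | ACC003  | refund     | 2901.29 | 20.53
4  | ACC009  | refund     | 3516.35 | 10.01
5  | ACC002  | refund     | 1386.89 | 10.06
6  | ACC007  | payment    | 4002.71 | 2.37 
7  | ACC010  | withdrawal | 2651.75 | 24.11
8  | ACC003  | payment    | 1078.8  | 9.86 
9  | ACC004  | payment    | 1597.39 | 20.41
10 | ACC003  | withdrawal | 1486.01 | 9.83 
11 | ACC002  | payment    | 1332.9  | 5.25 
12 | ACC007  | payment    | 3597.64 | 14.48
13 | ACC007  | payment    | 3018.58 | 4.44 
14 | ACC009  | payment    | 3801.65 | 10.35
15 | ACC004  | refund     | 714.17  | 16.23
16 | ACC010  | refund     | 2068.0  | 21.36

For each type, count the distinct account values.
SELECT type, COUNT(DISTINCT account)
FROM transactions
GROUP BY type

Result:
  payment: 6 distinct
  refund: 5 distinct
  withdrawal: 2 distinct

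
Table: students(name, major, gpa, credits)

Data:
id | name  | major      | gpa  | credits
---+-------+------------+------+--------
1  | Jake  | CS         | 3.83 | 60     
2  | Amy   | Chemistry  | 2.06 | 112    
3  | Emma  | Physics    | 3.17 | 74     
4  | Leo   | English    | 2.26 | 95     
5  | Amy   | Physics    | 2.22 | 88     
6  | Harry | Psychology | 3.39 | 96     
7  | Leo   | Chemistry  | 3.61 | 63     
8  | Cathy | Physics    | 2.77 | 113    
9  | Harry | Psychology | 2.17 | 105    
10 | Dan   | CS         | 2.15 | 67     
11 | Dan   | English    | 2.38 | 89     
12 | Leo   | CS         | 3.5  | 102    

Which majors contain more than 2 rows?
SELECT major, COUNT(*) as cnt
FROM students
GROUP BY major
HAVING COUNT(*) > 2

Result:
  CS: 3
  Physics: 3

Note: HAVING filters groups after aggregation, WHERE filters rows before.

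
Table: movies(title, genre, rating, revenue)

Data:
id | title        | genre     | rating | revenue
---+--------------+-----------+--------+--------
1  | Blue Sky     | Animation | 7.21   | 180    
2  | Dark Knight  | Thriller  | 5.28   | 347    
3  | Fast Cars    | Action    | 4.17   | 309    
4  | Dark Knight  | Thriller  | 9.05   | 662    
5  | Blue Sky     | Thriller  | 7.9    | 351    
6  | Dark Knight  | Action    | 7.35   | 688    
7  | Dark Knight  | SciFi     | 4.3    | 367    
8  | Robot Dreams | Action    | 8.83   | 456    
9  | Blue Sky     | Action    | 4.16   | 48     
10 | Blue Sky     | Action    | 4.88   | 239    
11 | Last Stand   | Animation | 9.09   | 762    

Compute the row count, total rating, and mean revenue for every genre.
SELECT genre,
       COUNT(*) as cnt,
       SUM(rating) as total_rating,
       AVG(revenue) as avg_revenue
FROM movies
GROUP BY genre

Result:
  Action: 5 records, 29.39 total rating, 348.00 avg revenue
  Animation: 2 records, 16.30 total rating, 471.00 avg revenue
  SciFi: 1 records, 4.30 total rating, 367.00 avg revenue
  Thriller: 3 records, 22.23 total rating, 453.33 avg revenue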